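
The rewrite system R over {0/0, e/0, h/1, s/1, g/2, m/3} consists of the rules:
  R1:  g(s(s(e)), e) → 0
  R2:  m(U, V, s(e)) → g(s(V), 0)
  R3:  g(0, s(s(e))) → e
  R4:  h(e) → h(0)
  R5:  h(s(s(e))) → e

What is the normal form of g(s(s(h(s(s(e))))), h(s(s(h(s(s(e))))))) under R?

0

1. g(s(s(h(s(s(e))))), h(s(s(h(s(s(e)))))))  →  g(s(s(e)), h(s(s(h(s(s(e)))))))   [R5 at 1.1.1]
2. g(s(s(e)), h(s(s(h(s(s(e)))))))  →  g(s(s(e)), h(s(s(e))))   [R5 at 2.1.1.1]
3. g(s(s(e)), h(s(s(e))))  →  g(s(s(e)), e)   [R5 at 2]
4. g(s(s(e)), e)  →  0   [R1 at ε]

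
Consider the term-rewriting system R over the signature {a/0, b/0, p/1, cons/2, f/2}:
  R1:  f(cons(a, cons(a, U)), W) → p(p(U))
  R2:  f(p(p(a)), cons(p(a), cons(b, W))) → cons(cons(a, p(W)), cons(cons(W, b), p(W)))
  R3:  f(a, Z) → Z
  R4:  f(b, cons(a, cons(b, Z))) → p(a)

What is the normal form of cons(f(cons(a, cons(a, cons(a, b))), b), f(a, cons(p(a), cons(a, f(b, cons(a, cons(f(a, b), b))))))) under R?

cons(p(p(cons(a, b))), cons(p(a), cons(a, p(a))))

1. cons(f(cons(a, cons(a, cons(a, b))), b), f(a, cons(p(a), cons(a, f(b, cons(a, cons(f(a, b), b)))))))  →  cons(p(p(cons(a, b))), f(a, cons(p(a), cons(a, f(b, cons(a, cons(f(a, b), b)))))))   [R1 at 1]
2. cons(p(p(cons(a, b))), f(a, cons(p(a), cons(a, f(b, cons(a, cons(f(a, b), b)))))))  →  cons(p(p(cons(a, b))), cons(p(a), cons(a, f(b, cons(a, cons(f(a, b), b))))))   [R3 at 2]
3. cons(p(p(cons(a, b))), cons(p(a), cons(a, f(b, cons(a, cons(f(a, b), b))))))  →  cons(p(p(cons(a, b))), cons(p(a), cons(a, f(b, cons(a, cons(b, b))))))   [R3 at 2.2.2.2.2.1]
4. cons(p(p(cons(a, b))), cons(p(a), cons(a, f(b, cons(a, cons(b, b))))))  →  cons(p(p(cons(a, b))), cons(p(a), cons(a, p(a))))   [R4 at 2.2.2]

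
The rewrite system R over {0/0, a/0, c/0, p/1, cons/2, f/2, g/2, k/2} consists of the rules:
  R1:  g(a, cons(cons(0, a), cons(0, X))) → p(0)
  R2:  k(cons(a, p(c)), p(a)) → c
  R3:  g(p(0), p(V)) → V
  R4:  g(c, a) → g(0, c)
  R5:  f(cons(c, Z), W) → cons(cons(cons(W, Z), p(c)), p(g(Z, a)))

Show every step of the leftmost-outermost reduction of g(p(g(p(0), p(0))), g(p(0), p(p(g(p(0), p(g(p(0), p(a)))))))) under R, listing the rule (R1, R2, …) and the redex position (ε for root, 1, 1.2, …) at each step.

1. g(p(g(p(0), p(0))), g(p(0), p(p(g(p(0), p(g(p(0), p(a))))))))  →  g(p(0), g(p(0), p(p(g(p(0), p(g(p(0), p(a))))))))   [R3 at 1.1]
2. g(p(0), g(p(0), p(p(g(p(0), p(g(p(0), p(a))))))))  →  g(p(0), p(g(p(0), p(g(p(0), p(a))))))   [R3 at 2]
3. g(p(0), p(g(p(0), p(g(p(0), p(a))))))  →  g(p(0), p(g(p(0), p(a))))   [R3 at ε]
4. g(p(0), p(g(p(0), p(a))))  →  g(p(0), p(a))   [R3 at ε]
5. g(p(0), p(a))  →  a   [R3 at ε]

a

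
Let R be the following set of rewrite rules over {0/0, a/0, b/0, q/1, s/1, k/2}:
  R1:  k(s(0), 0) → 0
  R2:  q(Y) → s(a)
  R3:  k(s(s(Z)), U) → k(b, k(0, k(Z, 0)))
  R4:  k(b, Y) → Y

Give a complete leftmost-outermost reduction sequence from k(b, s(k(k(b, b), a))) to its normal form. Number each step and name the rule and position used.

1. k(b, s(k(k(b, b), a)))  →  s(k(k(b, b), a))   [R4 at ε]
2. s(k(k(b, b), a))  →  s(k(b, a))   [R4 at 1.1]
3. s(k(b, a))  →  s(a)   [R4 at 1]

s(a)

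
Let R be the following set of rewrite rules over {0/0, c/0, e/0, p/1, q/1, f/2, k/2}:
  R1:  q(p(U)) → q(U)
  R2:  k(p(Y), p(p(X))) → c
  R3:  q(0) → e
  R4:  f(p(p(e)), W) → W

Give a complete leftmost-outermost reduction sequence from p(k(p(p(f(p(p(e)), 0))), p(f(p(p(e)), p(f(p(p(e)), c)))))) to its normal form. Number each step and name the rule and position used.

1. p(k(p(p(f(p(p(e)), 0))), p(f(p(p(e)), p(f(p(p(e)), c))))))  →  p(k(p(p(0)), p(f(p(p(e)), p(f(p(p(e)), c))))))   [R4 at 1.1.1.1]
2. p(k(p(p(0)), p(f(p(p(e)), p(f(p(p(e)), c))))))  →  p(k(p(p(0)), p(p(f(p(p(e)), c)))))   [R4 at 1.2.1]
3. p(k(p(p(0)), p(p(f(p(p(e)), c)))))  →  p(c)   [R2 at 1]

p(c)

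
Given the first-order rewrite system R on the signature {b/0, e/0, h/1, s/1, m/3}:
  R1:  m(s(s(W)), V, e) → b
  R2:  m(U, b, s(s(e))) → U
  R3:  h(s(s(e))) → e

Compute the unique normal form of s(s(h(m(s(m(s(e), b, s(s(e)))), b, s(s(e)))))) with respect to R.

s(s(e))

1. s(s(h(m(s(m(s(e), b, s(s(e)))), b, s(s(e))))))  →  s(s(h(s(m(s(e), b, s(s(e)))))))   [R2 at 1.1.1]
2. s(s(h(s(m(s(e), b, s(s(e)))))))  →  s(s(h(s(s(e)))))   [R2 at 1.1.1.1]
3. s(s(h(s(s(e)))))  →  s(s(e))   [R3 at 1.1]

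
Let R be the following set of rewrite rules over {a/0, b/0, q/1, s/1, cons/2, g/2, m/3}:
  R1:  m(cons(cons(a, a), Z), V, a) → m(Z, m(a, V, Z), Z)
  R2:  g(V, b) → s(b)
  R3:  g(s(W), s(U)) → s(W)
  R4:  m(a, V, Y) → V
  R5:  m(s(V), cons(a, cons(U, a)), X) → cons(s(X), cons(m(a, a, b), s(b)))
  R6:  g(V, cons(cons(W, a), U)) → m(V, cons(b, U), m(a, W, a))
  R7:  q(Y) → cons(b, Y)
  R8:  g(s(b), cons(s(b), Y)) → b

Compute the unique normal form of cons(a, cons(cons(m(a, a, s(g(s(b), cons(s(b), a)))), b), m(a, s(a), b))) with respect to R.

cons(a, cons(cons(a, b), s(a)))

1. cons(a, cons(cons(m(a, a, s(g(s(b), cons(s(b), a)))), b), m(a, s(a), b)))  →  cons(a, cons(cons(a, b), m(a, s(a), b)))   [R4 at 2.1.1]
2. cons(a, cons(cons(a, b), m(a, s(a), b)))  →  cons(a, cons(cons(a, b), s(a)))   [R4 at 2.2]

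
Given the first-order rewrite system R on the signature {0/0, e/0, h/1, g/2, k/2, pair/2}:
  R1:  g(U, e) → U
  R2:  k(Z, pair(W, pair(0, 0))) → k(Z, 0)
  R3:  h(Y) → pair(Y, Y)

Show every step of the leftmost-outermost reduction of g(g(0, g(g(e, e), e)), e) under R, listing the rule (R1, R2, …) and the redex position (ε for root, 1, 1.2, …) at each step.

0

1. g(g(0, g(g(e, e), e)), e)  →  g(0, g(g(e, e), e))   [R1 at ε]
2. g(0, g(g(e, e), e))  →  g(0, g(e, e))   [R1 at 2]
3. g(0, g(e, e))  →  g(0, e)   [R1 at 2]
4. g(0, e)  →  0   [R1 at ε]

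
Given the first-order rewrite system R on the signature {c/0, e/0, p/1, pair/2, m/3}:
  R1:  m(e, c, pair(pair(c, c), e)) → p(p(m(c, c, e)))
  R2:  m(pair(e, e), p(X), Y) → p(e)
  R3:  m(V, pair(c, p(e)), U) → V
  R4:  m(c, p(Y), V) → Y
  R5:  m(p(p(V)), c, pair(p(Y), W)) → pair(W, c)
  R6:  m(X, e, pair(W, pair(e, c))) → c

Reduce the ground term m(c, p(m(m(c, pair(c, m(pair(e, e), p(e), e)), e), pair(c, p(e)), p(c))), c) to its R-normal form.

c

1. m(c, p(m(m(c, pair(c, m(pair(e, e), p(e), e)), e), pair(c, p(e)), p(c))), c)  →  m(m(c, pair(c, m(pair(e, e), p(e), e)), e), pair(c, p(e)), p(c))   [R4 at ε]
2. m(m(c, pair(c, m(pair(e, e), p(e), e)), e), pair(c, p(e)), p(c))  →  m(c, pair(c, m(pair(e, e), p(e), e)), e)   [R3 at ε]
3. m(c, pair(c, m(pair(e, e), p(e), e)), e)  →  m(c, pair(c, p(e)), e)   [R2 at 2.2]
4. m(c, pair(c, p(e)), e)  →  c   [R3 at ε]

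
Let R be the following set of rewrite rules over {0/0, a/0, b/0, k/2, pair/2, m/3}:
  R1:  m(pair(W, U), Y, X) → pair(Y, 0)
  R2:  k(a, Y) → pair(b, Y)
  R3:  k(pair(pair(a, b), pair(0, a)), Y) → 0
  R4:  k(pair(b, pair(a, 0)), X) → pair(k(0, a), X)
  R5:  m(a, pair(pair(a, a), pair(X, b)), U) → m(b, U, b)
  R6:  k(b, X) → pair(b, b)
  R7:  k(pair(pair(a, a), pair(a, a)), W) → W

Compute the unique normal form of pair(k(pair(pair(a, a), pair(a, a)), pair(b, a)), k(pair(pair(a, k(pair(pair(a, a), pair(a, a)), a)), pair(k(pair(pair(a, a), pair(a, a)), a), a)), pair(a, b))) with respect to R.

1. pair(k(pair(pair(a, a), pair(a, a)), pair(b, a)), k(pair(pair(a, k(pair(pair(a, a), pair(a, a)), a)), pair(k(pair(pair(a, a), pair(a, a)), a), a)), pair(a, b)))  →  pair(pair(b, a), k(pair(pair(a, k(pair(pair(a, a), pair(a, a)), a)), pair(k(pair(pair(a, a), pair(a, a)), a), a)), pair(a, b)))   [R7 at 1]
2. pair(pair(b, a), k(pair(pair(a, k(pair(pair(a, a), pair(a, a)), a)), pair(k(pair(pair(a, a), pair(a, a)), a), a)), pair(a, b)))  →  pair(pair(b, a), k(pair(pair(a, a), pair(k(pair(pair(a, a), pair(a, a)), a), a)), pair(a, b)))   [R7 at 2.1.1.2]
3. pair(pair(b, a), k(pair(pair(a, a), pair(k(pair(pair(a, a), pair(a, a)), a), a)), pair(a, b)))  →  pair(pair(b, a), k(pair(pair(a, a), pair(a, a)), pair(a, b)))   [R7 at 2.1.2.1]
4. pair(pair(b, a), k(pair(pair(a, a), pair(a, a)), pair(a, b)))  →  pair(pair(b, a), pair(a, b))   [R7 at 2]

pair(pair(b, a), pair(a, b))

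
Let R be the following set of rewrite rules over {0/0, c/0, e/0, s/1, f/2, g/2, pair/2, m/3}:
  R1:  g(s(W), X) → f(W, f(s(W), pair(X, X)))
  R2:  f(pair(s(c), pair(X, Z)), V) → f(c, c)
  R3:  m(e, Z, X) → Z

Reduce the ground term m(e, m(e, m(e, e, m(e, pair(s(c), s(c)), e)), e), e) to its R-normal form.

e

1. m(e, m(e, m(e, e, m(e, pair(s(c), s(c)), e)), e), e)  →  m(e, m(e, e, m(e, pair(s(c), s(c)), e)), e)   [R3 at ε]
2. m(e, m(e, e, m(e, pair(s(c), s(c)), e)), e)  →  m(e, e, m(e, pair(s(c), s(c)), e))   [R3 at ε]
3. m(e, e, m(e, pair(s(c), s(c)), e))  →  e   [R3 at ε]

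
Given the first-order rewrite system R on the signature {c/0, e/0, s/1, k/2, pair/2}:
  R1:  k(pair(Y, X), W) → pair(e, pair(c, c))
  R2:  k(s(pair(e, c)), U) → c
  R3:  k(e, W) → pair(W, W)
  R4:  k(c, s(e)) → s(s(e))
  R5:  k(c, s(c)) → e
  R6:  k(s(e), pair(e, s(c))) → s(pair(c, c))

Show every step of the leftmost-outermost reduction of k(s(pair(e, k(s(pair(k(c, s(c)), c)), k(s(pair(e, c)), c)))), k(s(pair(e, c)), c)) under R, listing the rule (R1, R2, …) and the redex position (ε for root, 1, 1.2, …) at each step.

1. k(s(pair(e, k(s(pair(k(c, s(c)), c)), k(s(pair(e, c)), c)))), k(s(pair(e, c)), c))  →  k(s(pair(e, k(s(pair(e, c)), k(s(pair(e, c)), c)))), k(s(pair(e, c)), c))   [R5 at 1.1.2.1.1.1]
2. k(s(pair(e, k(s(pair(e, c)), k(s(pair(e, c)), c)))), k(s(pair(e, c)), c))  →  k(s(pair(e, c)), k(s(pair(e, c)), c))   [R2 at 1.1.2]
3. k(s(pair(e, c)), k(s(pair(e, c)), c))  →  c   [R2 at ε]

c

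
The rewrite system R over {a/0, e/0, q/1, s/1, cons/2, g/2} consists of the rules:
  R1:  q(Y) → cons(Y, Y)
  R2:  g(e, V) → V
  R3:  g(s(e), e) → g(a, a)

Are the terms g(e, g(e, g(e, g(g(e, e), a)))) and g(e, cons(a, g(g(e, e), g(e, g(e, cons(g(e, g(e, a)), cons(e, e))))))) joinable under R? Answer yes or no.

no — NF(t₁) = a, NF(t₂) = cons(a, cons(a, cons(e, e)))

Reduce t₁ = g(e, g(e, g(e, g(g(e, e), a)))):
1. g(e, g(e, g(e, g(g(e, e), a))))  →  g(e, g(e, g(g(e, e), a)))   [R2 at ε]
2. g(e, g(e, g(g(e, e), a)))  →  g(e, g(g(e, e), a))   [R2 at ε]
3. g(e, g(g(e, e), a))  →  g(g(e, e), a)   [R2 at ε]
4. g(g(e, e), a)  →  g(e, a)   [R2 at 1]
5. g(e, a)  →  a   [R2 at ε]

Reduce t₂ = g(e, cons(a, g(g(e, e), g(e, g(e, cons(g(e, g(e, a)), cons(e, e))))))):
1. g(e, cons(a, g(g(e, e), g(e, g(e, cons(g(e, g(e, a)), cons(e, e)))))))  →  cons(a, g(g(e, e), g(e, g(e, cons(g(e, g(e, a)), cons(e, e))))))   [R2 at ε]
2. cons(a, g(g(e, e), g(e, g(e, cons(g(e, g(e, a)), cons(e, e))))))  →  cons(a, g(e, g(e, g(e, cons(g(e, g(e, a)), cons(e, e))))))   [R2 at 2.1]
3. cons(a, g(e, g(e, g(e, cons(g(e, g(e, a)), cons(e, e))))))  →  cons(a, g(e, g(e, cons(g(e, g(e, a)), cons(e, e)))))   [R2 at 2]
4. cons(a, g(e, g(e, cons(g(e, g(e, a)), cons(e, e)))))  →  cons(a, g(e, cons(g(e, g(e, a)), cons(e, e))))   [R2 at 2]
5. cons(a, g(e, cons(g(e, g(e, a)), cons(e, e))))  →  cons(a, cons(g(e, g(e, a)), cons(e, e)))   [R2 at 2]
6. cons(a, cons(g(e, g(e, a)), cons(e, e)))  →  cons(a, cons(g(e, a), cons(e, e)))   [R2 at 2.1]
7. cons(a, cons(g(e, a), cons(e, e)))  →  cons(a, cons(a, cons(e, e)))   [R2 at 2.1]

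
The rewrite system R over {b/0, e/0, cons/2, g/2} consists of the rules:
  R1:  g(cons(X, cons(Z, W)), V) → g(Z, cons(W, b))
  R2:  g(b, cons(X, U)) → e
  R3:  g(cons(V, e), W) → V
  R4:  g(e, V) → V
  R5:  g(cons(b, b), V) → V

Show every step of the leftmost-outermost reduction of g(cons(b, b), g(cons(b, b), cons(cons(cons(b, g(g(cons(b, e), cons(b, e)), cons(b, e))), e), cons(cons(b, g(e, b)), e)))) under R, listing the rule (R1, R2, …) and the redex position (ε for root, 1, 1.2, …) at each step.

1. g(cons(b, b), g(cons(b, b), cons(cons(cons(b, g(g(cons(b, e), cons(b, e)), cons(b, e))), e), cons(cons(b, g(e, b)), e))))  →  g(cons(b, b), cons(cons(cons(b, g(g(cons(b, e), cons(b, e)), cons(b, e))), e), cons(cons(b, g(e, b)), e)))   [R5 at ε]
2. g(cons(b, b), cons(cons(cons(b, g(g(cons(b, e), cons(b, e)), cons(b, e))), e), cons(cons(b, g(e, b)), e)))  →  cons(cons(cons(b, g(g(cons(b, e), cons(b, e)), cons(b, e))), e), cons(cons(b, g(e, b)), e))   [R5 at ε]
3. cons(cons(cons(b, g(g(cons(b, e), cons(b, e)), cons(b, e))), e), cons(cons(b, g(e, b)), e))  →  cons(cons(cons(b, g(b, cons(b, e))), e), cons(cons(b, g(e, b)), e))   [R3 at 1.1.2.1]
4. cons(cons(cons(b, g(b, cons(b, e))), e), cons(cons(b, g(e, b)), e))  →  cons(cons(cons(b, e), e), cons(cons(b, g(e, b)), e))   [R2 at 1.1.2]
5. cons(cons(cons(b, e), e), cons(cons(b, g(e, b)), e))  →  cons(cons(cons(b, e), e), cons(cons(b, b), e))   [R4 at 2.1.2]

cons(cons(cons(b, e), e), cons(cons(b, b), e))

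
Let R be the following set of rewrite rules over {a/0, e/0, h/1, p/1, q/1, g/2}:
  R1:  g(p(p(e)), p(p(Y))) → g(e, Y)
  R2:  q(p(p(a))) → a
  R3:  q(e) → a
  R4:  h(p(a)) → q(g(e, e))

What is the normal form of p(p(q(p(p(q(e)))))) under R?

p(p(a))

1. p(p(q(p(p(q(e))))))  →  p(p(q(p(p(a)))))   [R3 at 1.1.1.1.1]
2. p(p(q(p(p(a)))))  →  p(p(a))   [R2 at 1.1]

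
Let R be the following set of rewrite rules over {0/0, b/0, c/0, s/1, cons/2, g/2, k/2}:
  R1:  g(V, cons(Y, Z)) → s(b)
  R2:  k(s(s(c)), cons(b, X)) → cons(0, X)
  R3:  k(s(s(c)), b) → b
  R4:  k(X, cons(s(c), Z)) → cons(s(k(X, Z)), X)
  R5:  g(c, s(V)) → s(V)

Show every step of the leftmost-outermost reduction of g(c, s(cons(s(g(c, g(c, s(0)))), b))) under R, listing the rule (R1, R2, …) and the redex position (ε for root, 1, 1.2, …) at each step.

s(cons(s(s(0)), b))

1. g(c, s(cons(s(g(c, g(c, s(0)))), b)))  →  s(cons(s(g(c, g(c, s(0)))), b))   [R5 at ε]
2. s(cons(s(g(c, g(c, s(0)))), b))  →  s(cons(s(g(c, s(0))), b))   [R5 at 1.1.1.2]
3. s(cons(s(g(c, s(0))), b))  →  s(cons(s(s(0)), b))   [R5 at 1.1.1]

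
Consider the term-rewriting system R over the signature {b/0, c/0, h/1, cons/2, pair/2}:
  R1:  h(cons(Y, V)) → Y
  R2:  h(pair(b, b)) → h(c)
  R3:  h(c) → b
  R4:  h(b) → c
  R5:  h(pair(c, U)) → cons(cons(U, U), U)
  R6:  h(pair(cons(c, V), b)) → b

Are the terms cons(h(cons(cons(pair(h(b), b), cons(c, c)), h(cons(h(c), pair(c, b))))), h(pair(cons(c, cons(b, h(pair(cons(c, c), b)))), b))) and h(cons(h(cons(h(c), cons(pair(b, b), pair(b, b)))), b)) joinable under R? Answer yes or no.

Reduce t₁ = cons(h(cons(cons(pair(h(b), b), cons(c, c)), h(cons(h(c), pair(c, b))))), h(pair(cons(c, cons(b, h(pair(cons(c, c), b)))), b))):
1. cons(h(cons(cons(pair(h(b), b), cons(c, c)), h(cons(h(c), pair(c, b))))), h(pair(cons(c, cons(b, h(pair(cons(c, c), b)))), b)))  →  cons(cons(pair(h(b), b), cons(c, c)), h(pair(cons(c, cons(b, h(pair(cons(c, c), b)))), b)))   [R1 at 1]
2. cons(cons(pair(h(b), b), cons(c, c)), h(pair(cons(c, cons(b, h(pair(cons(c, c), b)))), b)))  →  cons(cons(pair(c, b), cons(c, c)), h(pair(cons(c, cons(b, h(pair(cons(c, c), b)))), b)))   [R4 at 1.1.1]
3. cons(cons(pair(c, b), cons(c, c)), h(pair(cons(c, cons(b, h(pair(cons(c, c), b)))), b)))  →  cons(cons(pair(c, b), cons(c, c)), b)   [R6 at 2]

Reduce t₂ = h(cons(h(cons(h(c), cons(pair(b, b), pair(b, b)))), b)):
1. h(cons(h(cons(h(c), cons(pair(b, b), pair(b, b)))), b))  →  h(cons(h(c), cons(pair(b, b), pair(b, b))))   [R1 at ε]
2. h(cons(h(c), cons(pair(b, b), pair(b, b))))  →  h(c)   [R1 at ε]
3. h(c)  →  b   [R3 at ε]

no — NF(t₁) = cons(cons(pair(c, b), cons(c, c)), b), NF(t₂) = b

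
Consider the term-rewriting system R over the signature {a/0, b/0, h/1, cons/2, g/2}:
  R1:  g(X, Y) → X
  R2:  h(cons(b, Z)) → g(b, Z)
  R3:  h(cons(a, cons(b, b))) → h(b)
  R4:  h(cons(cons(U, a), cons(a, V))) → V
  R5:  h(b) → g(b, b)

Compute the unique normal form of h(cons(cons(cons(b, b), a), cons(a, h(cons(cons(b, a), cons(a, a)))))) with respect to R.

a

1. h(cons(cons(cons(b, b), a), cons(a, h(cons(cons(b, a), cons(a, a))))))  →  h(cons(cons(b, a), cons(a, a)))   [R4 at ε]
2. h(cons(cons(b, a), cons(a, a)))  →  a   [R4 at ε]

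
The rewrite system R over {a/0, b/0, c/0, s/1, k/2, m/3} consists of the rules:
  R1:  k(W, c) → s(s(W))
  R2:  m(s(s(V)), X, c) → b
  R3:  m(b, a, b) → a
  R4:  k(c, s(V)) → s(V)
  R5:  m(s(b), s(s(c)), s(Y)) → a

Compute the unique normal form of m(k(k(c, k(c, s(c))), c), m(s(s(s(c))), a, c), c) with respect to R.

1. m(k(k(c, k(c, s(c))), c), m(s(s(s(c))), a, c), c)  →  m(s(s(k(c, k(c, s(c))))), m(s(s(s(c))), a, c), c)   [R1 at 1]
2. m(s(s(k(c, k(c, s(c))))), m(s(s(s(c))), a, c), c)  →  b   [R2 at ε]

b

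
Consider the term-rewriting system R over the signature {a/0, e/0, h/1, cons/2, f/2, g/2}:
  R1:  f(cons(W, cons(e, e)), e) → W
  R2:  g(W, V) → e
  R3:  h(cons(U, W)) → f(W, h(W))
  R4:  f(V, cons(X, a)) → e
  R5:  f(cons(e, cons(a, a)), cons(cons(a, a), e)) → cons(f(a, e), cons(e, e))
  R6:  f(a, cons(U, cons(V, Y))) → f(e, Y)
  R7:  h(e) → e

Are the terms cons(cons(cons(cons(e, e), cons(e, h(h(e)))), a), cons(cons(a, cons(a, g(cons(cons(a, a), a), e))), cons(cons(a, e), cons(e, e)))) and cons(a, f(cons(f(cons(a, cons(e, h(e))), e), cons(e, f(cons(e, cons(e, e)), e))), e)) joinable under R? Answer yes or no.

Reduce t₁ = cons(cons(cons(cons(e, e), cons(e, h(h(e)))), a), cons(cons(a, cons(a, g(cons(cons(a, a), a), e))), cons(cons(a, e), cons(e, e)))):
1. cons(cons(cons(cons(e, e), cons(e, h(h(e)))), a), cons(cons(a, cons(a, g(cons(cons(a, a), a), e))), cons(cons(a, e), cons(e, e))))  →  cons(cons(cons(cons(e, e), cons(e, h(e))), a), cons(cons(a, cons(a, g(cons(cons(a, a), a), e))), cons(cons(a, e), cons(e, e))))   [R7 at 1.1.2.2.1]
2. cons(cons(cons(cons(e, e), cons(e, h(e))), a), cons(cons(a, cons(a, g(cons(cons(a, a), a), e))), cons(cons(a, e), cons(e, e))))  →  cons(cons(cons(cons(e, e), cons(e, e)), a), cons(cons(a, cons(a, g(cons(cons(a, a), a), e))), cons(cons(a, e), cons(e, e))))   [R7 at 1.1.2.2]
3. cons(cons(cons(cons(e, e), cons(e, e)), a), cons(cons(a, cons(a, g(cons(cons(a, a), a), e))), cons(cons(a, e), cons(e, e))))  →  cons(cons(cons(cons(e, e), cons(e, e)), a), cons(cons(a, cons(a, e)), cons(cons(a, e), cons(e, e))))   [R2 at 2.1.2.2]

Reduce t₂ = cons(a, f(cons(f(cons(a, cons(e, h(e))), e), cons(e, f(cons(e, cons(e, e)), e))), e)):
1. cons(a, f(cons(f(cons(a, cons(e, h(e))), e), cons(e, f(cons(e, cons(e, e)), e))), e))  →  cons(a, f(cons(f(cons(a, cons(e, e)), e), cons(e, f(cons(e, cons(e, e)), e))), e))   [R7 at 2.1.1.1.2.2]
2. cons(a, f(cons(f(cons(a, cons(e, e)), e), cons(e, f(cons(e, cons(e, e)), e))), e))  →  cons(a, f(cons(a, cons(e, f(cons(e, cons(e, e)), e))), e))   [R1 at 2.1.1]
3. cons(a, f(cons(a, cons(e, f(cons(e, cons(e, e)), e))), e))  →  cons(a, f(cons(a, cons(e, e)), e))   [R1 at 2.1.2.2]
4. cons(a, f(cons(a, cons(e, e)), e))  →  cons(a, a)   [R1 at 2]

no — NF(t₁) = cons(cons(cons(cons(e, e), cons(e, e)), a), cons(cons(a, cons(a, e)), cons(cons(a, e), cons(e, e)))), NF(t₂) = cons(a, a)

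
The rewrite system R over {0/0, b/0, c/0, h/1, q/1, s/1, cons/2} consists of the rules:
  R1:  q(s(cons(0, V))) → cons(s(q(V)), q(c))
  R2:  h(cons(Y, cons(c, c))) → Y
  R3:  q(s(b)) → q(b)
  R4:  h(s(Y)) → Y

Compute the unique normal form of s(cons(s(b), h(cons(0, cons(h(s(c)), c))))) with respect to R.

1. s(cons(s(b), h(cons(0, cons(h(s(c)), c)))))  →  s(cons(s(b), h(cons(0, cons(c, c)))))   [R4 at 1.2.1.2.1]
2. s(cons(s(b), h(cons(0, cons(c, c)))))  →  s(cons(s(b), 0))   [R2 at 1.2]

s(cons(s(b), 0))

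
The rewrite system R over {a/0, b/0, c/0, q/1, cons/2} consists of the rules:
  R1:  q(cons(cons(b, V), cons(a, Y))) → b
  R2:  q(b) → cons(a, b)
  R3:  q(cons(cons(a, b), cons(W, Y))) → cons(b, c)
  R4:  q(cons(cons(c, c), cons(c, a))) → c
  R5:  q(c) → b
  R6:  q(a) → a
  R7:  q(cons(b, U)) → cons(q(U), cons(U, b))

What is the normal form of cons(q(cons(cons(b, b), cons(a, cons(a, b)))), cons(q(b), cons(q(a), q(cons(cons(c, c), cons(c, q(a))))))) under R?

cons(b, cons(cons(a, b), cons(a, c)))

1. cons(q(cons(cons(b, b), cons(a, cons(a, b)))), cons(q(b), cons(q(a), q(cons(cons(c, c), cons(c, q(a)))))))  →  cons(b, cons(q(b), cons(q(a), q(cons(cons(c, c), cons(c, q(a)))))))   [R1 at 1]
2. cons(b, cons(q(b), cons(q(a), q(cons(cons(c, c), cons(c, q(a)))))))  →  cons(b, cons(cons(a, b), cons(q(a), q(cons(cons(c, c), cons(c, q(a)))))))   [R2 at 2.1]
3. cons(b, cons(cons(a, b), cons(q(a), q(cons(cons(c, c), cons(c, q(a)))))))  →  cons(b, cons(cons(a, b), cons(a, q(cons(cons(c, c), cons(c, q(a)))))))   [R6 at 2.2.1]
4. cons(b, cons(cons(a, b), cons(a, q(cons(cons(c, c), cons(c, q(a)))))))  →  cons(b, cons(cons(a, b), cons(a, q(cons(cons(c, c), cons(c, a))))))   [R6 at 2.2.2.1.2.2]
5. cons(b, cons(cons(a, b), cons(a, q(cons(cons(c, c), cons(c, a))))))  →  cons(b, cons(cons(a, b), cons(a, c)))   [R4 at 2.2.2]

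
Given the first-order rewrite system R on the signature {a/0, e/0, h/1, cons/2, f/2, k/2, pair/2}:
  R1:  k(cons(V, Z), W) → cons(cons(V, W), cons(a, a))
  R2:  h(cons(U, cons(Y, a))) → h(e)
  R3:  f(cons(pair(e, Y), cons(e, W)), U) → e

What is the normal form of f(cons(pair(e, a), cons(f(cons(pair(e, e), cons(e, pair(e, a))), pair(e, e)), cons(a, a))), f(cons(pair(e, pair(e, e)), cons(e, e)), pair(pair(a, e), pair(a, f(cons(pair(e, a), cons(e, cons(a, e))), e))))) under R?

e

1. f(cons(pair(e, a), cons(f(cons(pair(e, e), cons(e, pair(e, a))), pair(e, e)), cons(a, a))), f(cons(pair(e, pair(e, e)), cons(e, e)), pair(pair(a, e), pair(a, f(cons(pair(e, a), cons(e, cons(a, e))), e)))))  →  f(cons(pair(e, a), cons(e, cons(a, a))), f(cons(pair(e, pair(e, e)), cons(e, e)), pair(pair(a, e), pair(a, f(cons(pair(e, a), cons(e, cons(a, e))), e)))))   [R3 at 1.2.1]
2. f(cons(pair(e, a), cons(e, cons(a, a))), f(cons(pair(e, pair(e, e)), cons(e, e)), pair(pair(a, e), pair(a, f(cons(pair(e, a), cons(e, cons(a, e))), e)))))  →  e   [R3 at ε]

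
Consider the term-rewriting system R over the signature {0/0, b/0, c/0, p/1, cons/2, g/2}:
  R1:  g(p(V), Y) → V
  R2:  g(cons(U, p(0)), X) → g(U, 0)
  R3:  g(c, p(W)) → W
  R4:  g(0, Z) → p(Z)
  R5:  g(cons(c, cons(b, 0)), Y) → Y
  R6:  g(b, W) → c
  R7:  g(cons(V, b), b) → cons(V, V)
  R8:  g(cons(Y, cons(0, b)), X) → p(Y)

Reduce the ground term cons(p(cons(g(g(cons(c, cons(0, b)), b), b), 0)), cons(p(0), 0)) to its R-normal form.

cons(p(cons(c, 0)), cons(p(0), 0))

1. cons(p(cons(g(g(cons(c, cons(0, b)), b), b), 0)), cons(p(0), 0))  →  cons(p(cons(g(p(c), b), 0)), cons(p(0), 0))   [R8 at 1.1.1.1]
2. cons(p(cons(g(p(c), b), 0)), cons(p(0), 0))  →  cons(p(cons(c, 0)), cons(p(0), 0))   [R1 at 1.1.1]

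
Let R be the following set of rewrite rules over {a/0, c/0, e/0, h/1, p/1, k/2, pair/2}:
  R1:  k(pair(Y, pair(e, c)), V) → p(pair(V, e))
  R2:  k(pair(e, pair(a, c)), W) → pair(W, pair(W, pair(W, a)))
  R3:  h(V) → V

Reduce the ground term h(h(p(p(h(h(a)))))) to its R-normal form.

p(p(a))

1. h(h(p(p(h(h(a))))))  →  h(p(p(h(h(a)))))   [R3 at ε]
2. h(p(p(h(h(a)))))  →  p(p(h(h(a))))   [R3 at ε]
3. p(p(h(h(a))))  →  p(p(h(a)))   [R3 at 1.1]
4. p(p(h(a)))  →  p(p(a))   [R3 at 1.1]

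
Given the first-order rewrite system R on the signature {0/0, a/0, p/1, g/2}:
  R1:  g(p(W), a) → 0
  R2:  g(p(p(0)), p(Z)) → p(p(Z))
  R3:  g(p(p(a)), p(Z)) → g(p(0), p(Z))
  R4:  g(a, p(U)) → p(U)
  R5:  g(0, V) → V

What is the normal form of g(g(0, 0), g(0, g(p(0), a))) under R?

0

1. g(g(0, 0), g(0, g(p(0), a)))  →  g(0, g(0, g(p(0), a)))   [R5 at 1]
2. g(0, g(0, g(p(0), a)))  →  g(0, g(p(0), a))   [R5 at ε]
3. g(0, g(p(0), a))  →  g(p(0), a)   [R5 at ε]
4. g(p(0), a)  →  0   [R1 at ε]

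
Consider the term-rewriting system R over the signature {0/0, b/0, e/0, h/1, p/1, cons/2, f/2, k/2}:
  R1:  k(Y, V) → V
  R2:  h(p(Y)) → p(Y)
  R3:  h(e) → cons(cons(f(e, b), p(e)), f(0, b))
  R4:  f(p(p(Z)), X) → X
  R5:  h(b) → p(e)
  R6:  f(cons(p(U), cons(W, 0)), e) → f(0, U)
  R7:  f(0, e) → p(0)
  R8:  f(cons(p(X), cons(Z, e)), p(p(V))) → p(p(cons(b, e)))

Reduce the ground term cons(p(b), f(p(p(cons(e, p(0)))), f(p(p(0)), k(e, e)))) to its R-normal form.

1. cons(p(b), f(p(p(cons(e, p(0)))), f(p(p(0)), k(e, e))))  →  cons(p(b), f(p(p(0)), k(e, e)))   [R4 at 2]
2. cons(p(b), f(p(p(0)), k(e, e)))  →  cons(p(b), k(e, e))   [R4 at 2]
3. cons(p(b), k(e, e))  →  cons(p(b), e)   [R1 at 2]

cons(p(b), e)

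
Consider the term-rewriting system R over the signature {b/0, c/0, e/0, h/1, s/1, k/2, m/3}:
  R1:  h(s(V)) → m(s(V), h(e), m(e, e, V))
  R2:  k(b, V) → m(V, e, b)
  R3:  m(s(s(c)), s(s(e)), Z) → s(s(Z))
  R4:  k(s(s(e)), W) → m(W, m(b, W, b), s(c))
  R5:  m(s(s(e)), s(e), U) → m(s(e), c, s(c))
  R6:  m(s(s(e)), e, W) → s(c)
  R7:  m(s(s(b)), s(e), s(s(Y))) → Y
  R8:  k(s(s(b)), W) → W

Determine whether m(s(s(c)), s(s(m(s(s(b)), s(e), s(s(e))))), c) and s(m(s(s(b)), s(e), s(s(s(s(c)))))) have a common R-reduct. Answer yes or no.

Reduce t₁ = m(s(s(c)), s(s(m(s(s(b)), s(e), s(s(e))))), c):
1. m(s(s(c)), s(s(m(s(s(b)), s(e), s(s(e))))), c)  →  m(s(s(c)), s(s(e)), c)   [R7 at 2.1.1]
2. m(s(s(c)), s(s(e)), c)  →  s(s(c))   [R3 at ε]

Reduce t₂ = s(m(s(s(b)), s(e), s(s(s(s(c)))))):
1. s(m(s(s(b)), s(e), s(s(s(s(c))))))  →  s(s(s(c)))   [R7 at 1]

no — NF(t₁) = s(s(c)), NF(t₂) = s(s(s(c)))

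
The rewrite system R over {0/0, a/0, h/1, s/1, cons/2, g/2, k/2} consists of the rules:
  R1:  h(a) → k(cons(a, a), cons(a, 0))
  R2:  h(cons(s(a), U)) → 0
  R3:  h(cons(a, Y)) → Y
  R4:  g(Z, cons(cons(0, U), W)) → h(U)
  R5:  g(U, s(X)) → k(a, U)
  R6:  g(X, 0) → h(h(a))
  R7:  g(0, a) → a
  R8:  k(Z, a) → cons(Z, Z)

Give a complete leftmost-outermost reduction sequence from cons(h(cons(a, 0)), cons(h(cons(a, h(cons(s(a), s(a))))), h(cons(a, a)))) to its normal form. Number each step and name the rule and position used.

cons(0, cons(0, a))

1. cons(h(cons(a, 0)), cons(h(cons(a, h(cons(s(a), s(a))))), h(cons(a, a))))  →  cons(0, cons(h(cons(a, h(cons(s(a), s(a))))), h(cons(a, a))))   [R3 at 1]
2. cons(0, cons(h(cons(a, h(cons(s(a), s(a))))), h(cons(a, a))))  →  cons(0, cons(h(cons(s(a), s(a))), h(cons(a, a))))   [R3 at 2.1]
3. cons(0, cons(h(cons(s(a), s(a))), h(cons(a, a))))  →  cons(0, cons(0, h(cons(a, a))))   [R2 at 2.1]
4. cons(0, cons(0, h(cons(a, a))))  →  cons(0, cons(0, a))   [R3 at 2.2]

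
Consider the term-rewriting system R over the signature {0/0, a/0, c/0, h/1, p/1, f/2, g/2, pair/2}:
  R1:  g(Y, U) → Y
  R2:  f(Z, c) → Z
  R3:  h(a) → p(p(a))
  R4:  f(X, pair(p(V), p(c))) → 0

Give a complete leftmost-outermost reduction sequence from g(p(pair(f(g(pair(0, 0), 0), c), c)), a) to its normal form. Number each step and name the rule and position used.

p(pair(pair(0, 0), c))

1. g(p(pair(f(g(pair(0, 0), 0), c), c)), a)  →  p(pair(f(g(pair(0, 0), 0), c), c))   [R1 at ε]
2. p(pair(f(g(pair(0, 0), 0), c), c))  →  p(pair(g(pair(0, 0), 0), c))   [R2 at 1.1]
3. p(pair(g(pair(0, 0), 0), c))  →  p(pair(pair(0, 0), c))   [R1 at 1.1]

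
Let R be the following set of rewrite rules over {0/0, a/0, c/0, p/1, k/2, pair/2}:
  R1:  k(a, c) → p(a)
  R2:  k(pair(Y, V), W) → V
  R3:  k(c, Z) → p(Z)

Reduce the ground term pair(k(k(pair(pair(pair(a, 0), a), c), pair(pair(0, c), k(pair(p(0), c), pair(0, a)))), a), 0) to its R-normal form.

1. pair(k(k(pair(pair(pair(a, 0), a), c), pair(pair(0, c), k(pair(p(0), c), pair(0, a)))), a), 0)  →  pair(k(c, a), 0)   [R2 at 1.1]
2. pair(k(c, a), 0)  →  pair(p(a), 0)   [R3 at 1]

pair(p(a), 0)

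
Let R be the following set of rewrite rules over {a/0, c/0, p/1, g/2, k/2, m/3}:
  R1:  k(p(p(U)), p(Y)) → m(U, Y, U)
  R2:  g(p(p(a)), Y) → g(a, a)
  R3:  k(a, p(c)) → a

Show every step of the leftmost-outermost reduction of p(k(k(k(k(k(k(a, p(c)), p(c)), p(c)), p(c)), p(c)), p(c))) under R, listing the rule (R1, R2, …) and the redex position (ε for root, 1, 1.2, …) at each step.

1. p(k(k(k(k(k(k(a, p(c)), p(c)), p(c)), p(c)), p(c)), p(c)))  →  p(k(k(k(k(k(a, p(c)), p(c)), p(c)), p(c)), p(c)))   [R3 at 1.1.1.1.1.1]
2. p(k(k(k(k(k(a, p(c)), p(c)), p(c)), p(c)), p(c)))  →  p(k(k(k(k(a, p(c)), p(c)), p(c)), p(c)))   [R3 at 1.1.1.1.1]
3. p(k(k(k(k(a, p(c)), p(c)), p(c)), p(c)))  →  p(k(k(k(a, p(c)), p(c)), p(c)))   [R3 at 1.1.1.1]
4. p(k(k(k(a, p(c)), p(c)), p(c)))  →  p(k(k(a, p(c)), p(c)))   [R3 at 1.1.1]
5. p(k(k(a, p(c)), p(c)))  →  p(k(a, p(c)))   [R3 at 1.1]
6. p(k(a, p(c)))  →  p(a)   [R3 at 1]

p(a)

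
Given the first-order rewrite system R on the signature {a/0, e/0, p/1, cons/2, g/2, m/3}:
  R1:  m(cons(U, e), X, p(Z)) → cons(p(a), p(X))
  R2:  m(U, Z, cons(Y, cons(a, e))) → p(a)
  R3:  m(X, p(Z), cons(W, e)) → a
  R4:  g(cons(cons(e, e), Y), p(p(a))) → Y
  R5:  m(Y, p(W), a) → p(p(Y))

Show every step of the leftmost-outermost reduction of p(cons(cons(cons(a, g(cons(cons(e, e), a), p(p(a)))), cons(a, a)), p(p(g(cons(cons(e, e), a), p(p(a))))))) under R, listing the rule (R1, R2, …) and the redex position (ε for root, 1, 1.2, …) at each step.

p(cons(cons(cons(a, a), cons(a, a)), p(p(a))))

1. p(cons(cons(cons(a, g(cons(cons(e, e), a), p(p(a)))), cons(a, a)), p(p(g(cons(cons(e, e), a), p(p(a)))))))  →  p(cons(cons(cons(a, a), cons(a, a)), p(p(g(cons(cons(e, e), a), p(p(a)))))))   [R4 at 1.1.1.2]
2. p(cons(cons(cons(a, a), cons(a, a)), p(p(g(cons(cons(e, e), a), p(p(a)))))))  →  p(cons(cons(cons(a, a), cons(a, a)), p(p(a))))   [R4 at 1.2.1.1]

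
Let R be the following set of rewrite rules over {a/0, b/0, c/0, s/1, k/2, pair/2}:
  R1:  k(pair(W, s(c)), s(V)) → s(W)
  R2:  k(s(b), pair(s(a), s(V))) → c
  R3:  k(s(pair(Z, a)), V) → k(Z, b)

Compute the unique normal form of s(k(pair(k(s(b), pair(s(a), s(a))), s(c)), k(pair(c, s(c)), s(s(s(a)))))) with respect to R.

s(s(c))

1. s(k(pair(k(s(b), pair(s(a), s(a))), s(c)), k(pair(c, s(c)), s(s(s(a))))))  →  s(k(pair(c, s(c)), k(pair(c, s(c)), s(s(s(a))))))   [R2 at 1.1.1]
2. s(k(pair(c, s(c)), k(pair(c, s(c)), s(s(s(a))))))  →  s(k(pair(c, s(c)), s(c)))   [R1 at 1.2]
3. s(k(pair(c, s(c)), s(c)))  →  s(s(c))   [R1 at 1]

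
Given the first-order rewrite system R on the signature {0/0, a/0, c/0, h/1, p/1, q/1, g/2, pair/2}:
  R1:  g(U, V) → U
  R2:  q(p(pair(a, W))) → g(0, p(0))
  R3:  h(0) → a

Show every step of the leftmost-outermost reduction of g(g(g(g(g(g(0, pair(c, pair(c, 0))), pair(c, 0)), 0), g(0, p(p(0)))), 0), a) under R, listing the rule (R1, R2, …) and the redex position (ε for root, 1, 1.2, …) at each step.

1. g(g(g(g(g(g(0, pair(c, pair(c, 0))), pair(c, 0)), 0), g(0, p(p(0)))), 0), a)  →  g(g(g(g(g(0, pair(c, pair(c, 0))), pair(c, 0)), 0), g(0, p(p(0)))), 0)   [R1 at ε]
2. g(g(g(g(g(0, pair(c, pair(c, 0))), pair(c, 0)), 0), g(0, p(p(0)))), 0)  →  g(g(g(g(0, pair(c, pair(c, 0))), pair(c, 0)), 0), g(0, p(p(0))))   [R1 at ε]
3. g(g(g(g(0, pair(c, pair(c, 0))), pair(c, 0)), 0), g(0, p(p(0))))  →  g(g(g(0, pair(c, pair(c, 0))), pair(c, 0)), 0)   [R1 at ε]
4. g(g(g(0, pair(c, pair(c, 0))), pair(c, 0)), 0)  →  g(g(0, pair(c, pair(c, 0))), pair(c, 0))   [R1 at ε]
5. g(g(0, pair(c, pair(c, 0))), pair(c, 0))  →  g(0, pair(c, pair(c, 0)))   [R1 at ε]
6. g(0, pair(c, pair(c, 0)))  →  0   [R1 at ε]

0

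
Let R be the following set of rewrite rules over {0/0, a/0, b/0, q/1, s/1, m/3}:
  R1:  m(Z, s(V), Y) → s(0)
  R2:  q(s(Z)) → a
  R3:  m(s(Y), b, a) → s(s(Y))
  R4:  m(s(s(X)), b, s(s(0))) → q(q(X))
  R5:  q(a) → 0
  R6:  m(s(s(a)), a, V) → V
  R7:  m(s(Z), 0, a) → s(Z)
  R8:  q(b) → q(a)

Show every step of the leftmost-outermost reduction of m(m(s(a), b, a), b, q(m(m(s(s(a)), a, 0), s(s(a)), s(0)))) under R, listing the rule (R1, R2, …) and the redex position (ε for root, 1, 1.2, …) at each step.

1. m(m(s(a), b, a), b, q(m(m(s(s(a)), a, 0), s(s(a)), s(0))))  →  m(s(s(a)), b, q(m(m(s(s(a)), a, 0), s(s(a)), s(0))))   [R3 at 1]
2. m(s(s(a)), b, q(m(m(s(s(a)), a, 0), s(s(a)), s(0))))  →  m(s(s(a)), b, q(s(0)))   [R1 at 3.1]
3. m(s(s(a)), b, q(s(0)))  →  m(s(s(a)), b, a)   [R2 at 3]
4. m(s(s(a)), b, a)  →  s(s(s(a)))   [R3 at ε]

s(s(s(a)))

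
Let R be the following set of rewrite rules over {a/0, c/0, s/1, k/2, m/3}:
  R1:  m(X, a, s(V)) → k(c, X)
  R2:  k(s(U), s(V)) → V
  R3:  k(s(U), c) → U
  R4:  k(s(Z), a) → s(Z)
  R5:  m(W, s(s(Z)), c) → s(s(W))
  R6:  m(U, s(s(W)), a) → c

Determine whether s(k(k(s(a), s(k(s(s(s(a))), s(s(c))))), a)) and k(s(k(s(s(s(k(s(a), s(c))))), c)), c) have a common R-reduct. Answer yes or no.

Reduce t₁ = s(k(k(s(a), s(k(s(s(s(a))), s(s(c))))), a)):
1. s(k(k(s(a), s(k(s(s(s(a))), s(s(c))))), a))  →  s(k(k(s(s(s(a))), s(s(c))), a))   [R2 at 1.1]
2. s(k(k(s(s(s(a))), s(s(c))), a))  →  s(k(s(c), a))   [R2 at 1.1]
3. s(k(s(c), a))  →  s(s(c))   [R4 at 1]

Reduce t₂ = k(s(k(s(s(s(k(s(a), s(c))))), c)), c):
1. k(s(k(s(s(s(k(s(a), s(c))))), c)), c)  →  k(s(s(s(k(s(a), s(c))))), c)   [R3 at ε]
2. k(s(s(s(k(s(a), s(c))))), c)  →  s(s(k(s(a), s(c))))   [R3 at ε]
3. s(s(k(s(a), s(c))))  →  s(s(c))   [R2 at 1.1]

yes — NF(t₁) = s(s(c)), NF(t₂) = s(s(c))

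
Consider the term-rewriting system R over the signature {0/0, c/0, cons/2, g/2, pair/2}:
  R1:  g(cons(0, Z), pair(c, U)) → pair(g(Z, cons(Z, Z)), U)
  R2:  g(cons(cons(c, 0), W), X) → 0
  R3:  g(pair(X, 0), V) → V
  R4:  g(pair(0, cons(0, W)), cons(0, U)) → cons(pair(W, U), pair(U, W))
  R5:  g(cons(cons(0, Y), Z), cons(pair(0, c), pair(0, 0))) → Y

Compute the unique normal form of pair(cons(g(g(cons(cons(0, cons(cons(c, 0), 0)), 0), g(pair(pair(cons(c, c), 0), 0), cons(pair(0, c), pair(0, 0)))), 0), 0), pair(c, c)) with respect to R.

pair(cons(0, 0), pair(c, c))

1. pair(cons(g(g(cons(cons(0, cons(cons(c, 0), 0)), 0), g(pair(pair(cons(c, c), 0), 0), cons(pair(0, c), pair(0, 0)))), 0), 0), pair(c, c))  →  pair(cons(g(g(cons(cons(0, cons(cons(c, 0), 0)), 0), cons(pair(0, c), pair(0, 0))), 0), 0), pair(c, c))   [R3 at 1.1.1.2]
2. pair(cons(g(g(cons(cons(0, cons(cons(c, 0), 0)), 0), cons(pair(0, c), pair(0, 0))), 0), 0), pair(c, c))  →  pair(cons(g(cons(cons(c, 0), 0), 0), 0), pair(c, c))   [R5 at 1.1.1]
3. pair(cons(g(cons(cons(c, 0), 0), 0), 0), pair(c, c))  →  pair(cons(0, 0), pair(c, c))   [R2 at 1.1]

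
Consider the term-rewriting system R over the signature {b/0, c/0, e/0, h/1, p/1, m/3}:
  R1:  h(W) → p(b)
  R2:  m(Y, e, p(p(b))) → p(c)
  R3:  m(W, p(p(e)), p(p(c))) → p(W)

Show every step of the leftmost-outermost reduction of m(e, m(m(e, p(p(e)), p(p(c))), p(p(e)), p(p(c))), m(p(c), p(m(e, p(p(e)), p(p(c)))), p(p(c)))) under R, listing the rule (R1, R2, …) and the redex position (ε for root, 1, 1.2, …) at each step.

1. m(e, m(m(e, p(p(e)), p(p(c))), p(p(e)), p(p(c))), m(p(c), p(m(e, p(p(e)), p(p(c)))), p(p(c))))  →  m(e, p(m(e, p(p(e)), p(p(c)))), m(p(c), p(m(e, p(p(e)), p(p(c)))), p(p(c))))   [R3 at 2]
2. m(e, p(m(e, p(p(e)), p(p(c)))), m(p(c), p(m(e, p(p(e)), p(p(c)))), p(p(c))))  →  m(e, p(p(e)), m(p(c), p(m(e, p(p(e)), p(p(c)))), p(p(c))))   [R3 at 2.1]
3. m(e, p(p(e)), m(p(c), p(m(e, p(p(e)), p(p(c)))), p(p(c))))  →  m(e, p(p(e)), m(p(c), p(p(e)), p(p(c))))   [R3 at 3.2.1]
4. m(e, p(p(e)), m(p(c), p(p(e)), p(p(c))))  →  m(e, p(p(e)), p(p(c)))   [R3 at 3]
5. m(e, p(p(e)), p(p(c)))  →  p(e)   [R3 at ε]

p(e)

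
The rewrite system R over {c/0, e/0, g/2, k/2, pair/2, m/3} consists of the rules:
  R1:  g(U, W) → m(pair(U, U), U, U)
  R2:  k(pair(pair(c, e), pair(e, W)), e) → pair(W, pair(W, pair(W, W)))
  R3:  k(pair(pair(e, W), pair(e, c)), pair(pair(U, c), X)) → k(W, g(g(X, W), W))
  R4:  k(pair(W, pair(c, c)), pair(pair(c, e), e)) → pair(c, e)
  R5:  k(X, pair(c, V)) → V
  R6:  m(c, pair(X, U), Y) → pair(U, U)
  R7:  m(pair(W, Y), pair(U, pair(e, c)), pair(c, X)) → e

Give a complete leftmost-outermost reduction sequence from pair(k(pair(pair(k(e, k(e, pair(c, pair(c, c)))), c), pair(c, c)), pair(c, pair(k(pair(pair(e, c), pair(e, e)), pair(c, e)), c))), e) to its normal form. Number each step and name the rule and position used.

pair(pair(e, c), e)

1. pair(k(pair(pair(k(e, k(e, pair(c, pair(c, c)))), c), pair(c, c)), pair(c, pair(k(pair(pair(e, c), pair(e, e)), pair(c, e)), c))), e)  →  pair(pair(k(pair(pair(e, c), pair(e, e)), pair(c, e)), c), e)   [R5 at 1]
2. pair(pair(k(pair(pair(e, c), pair(e, e)), pair(c, e)), c), e)  →  pair(pair(e, c), e)   [R5 at 1.1]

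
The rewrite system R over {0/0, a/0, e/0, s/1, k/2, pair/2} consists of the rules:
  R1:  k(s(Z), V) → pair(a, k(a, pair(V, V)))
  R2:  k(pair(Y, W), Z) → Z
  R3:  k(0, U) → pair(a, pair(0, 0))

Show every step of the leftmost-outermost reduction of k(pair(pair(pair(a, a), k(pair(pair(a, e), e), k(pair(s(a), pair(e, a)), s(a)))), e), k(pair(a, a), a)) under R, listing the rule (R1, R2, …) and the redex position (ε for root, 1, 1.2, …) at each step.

1. k(pair(pair(pair(a, a), k(pair(pair(a, e), e), k(pair(s(a), pair(e, a)), s(a)))), e), k(pair(a, a), a))  →  k(pair(a, a), a)   [R2 at ε]
2. k(pair(a, a), a)  →  a   [R2 at ε]

a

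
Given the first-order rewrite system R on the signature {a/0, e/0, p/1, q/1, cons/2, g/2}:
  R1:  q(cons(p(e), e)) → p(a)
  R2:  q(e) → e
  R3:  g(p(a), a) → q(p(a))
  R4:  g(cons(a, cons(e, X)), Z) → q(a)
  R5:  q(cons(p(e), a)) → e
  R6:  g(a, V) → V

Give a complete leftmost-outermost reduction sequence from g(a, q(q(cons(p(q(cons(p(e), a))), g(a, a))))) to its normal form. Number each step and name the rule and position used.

e

1. g(a, q(q(cons(p(q(cons(p(e), a))), g(a, a)))))  →  q(q(cons(p(q(cons(p(e), a))), g(a, a))))   [R6 at ε]
2. q(q(cons(p(q(cons(p(e), a))), g(a, a))))  →  q(q(cons(p(e), g(a, a))))   [R5 at 1.1.1.1]
3. q(q(cons(p(e), g(a, a))))  →  q(q(cons(p(e), a)))   [R6 at 1.1.2]
4. q(q(cons(p(e), a)))  →  q(e)   [R5 at 1]
5. q(e)  →  e   [R2 at ε]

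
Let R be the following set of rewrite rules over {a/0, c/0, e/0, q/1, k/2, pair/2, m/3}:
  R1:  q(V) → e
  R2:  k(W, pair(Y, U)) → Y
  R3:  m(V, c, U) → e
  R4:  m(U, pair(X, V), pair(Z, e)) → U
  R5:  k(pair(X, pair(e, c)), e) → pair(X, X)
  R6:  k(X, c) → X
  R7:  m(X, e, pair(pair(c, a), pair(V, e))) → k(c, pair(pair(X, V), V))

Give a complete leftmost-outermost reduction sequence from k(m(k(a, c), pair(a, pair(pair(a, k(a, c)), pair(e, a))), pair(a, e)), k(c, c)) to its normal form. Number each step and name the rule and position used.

a

1. k(m(k(a, c), pair(a, pair(pair(a, k(a, c)), pair(e, a))), pair(a, e)), k(c, c))  →  k(k(a, c), k(c, c))   [R4 at 1]
2. k(k(a, c), k(c, c))  →  k(a, k(c, c))   [R6 at 1]
3. k(a, k(c, c))  →  k(a, c)   [R6 at 2]
4. k(a, c)  →  a   [R6 at ε]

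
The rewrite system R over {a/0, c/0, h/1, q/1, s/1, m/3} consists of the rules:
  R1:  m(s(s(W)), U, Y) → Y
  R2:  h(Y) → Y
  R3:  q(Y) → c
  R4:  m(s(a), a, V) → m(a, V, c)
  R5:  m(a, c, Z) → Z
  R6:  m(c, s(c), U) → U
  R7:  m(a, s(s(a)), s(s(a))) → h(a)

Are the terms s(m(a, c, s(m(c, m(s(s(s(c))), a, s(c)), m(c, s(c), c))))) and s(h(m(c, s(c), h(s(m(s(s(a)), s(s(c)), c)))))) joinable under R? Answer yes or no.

yes — NF(t₁) = s(s(c)), NF(t₂) = s(s(c))

Reduce t₁ = s(m(a, c, s(m(c, m(s(s(s(c))), a, s(c)), m(c, s(c), c))))):
1. s(m(a, c, s(m(c, m(s(s(s(c))), a, s(c)), m(c, s(c), c)))))  →  s(s(m(c, m(s(s(s(c))), a, s(c)), m(c, s(c), c))))   [R5 at 1]
2. s(s(m(c, m(s(s(s(c))), a, s(c)), m(c, s(c), c))))  →  s(s(m(c, s(c), m(c, s(c), c))))   [R1 at 1.1.2]
3. s(s(m(c, s(c), m(c, s(c), c))))  →  s(s(m(c, s(c), c)))   [R6 at 1.1]
4. s(s(m(c, s(c), c)))  →  s(s(c))   [R6 at 1.1]

Reduce t₂ = s(h(m(c, s(c), h(s(m(s(s(a)), s(s(c)), c)))))):
1. s(h(m(c, s(c), h(s(m(s(s(a)), s(s(c)), c))))))  →  s(m(c, s(c), h(s(m(s(s(a)), s(s(c)), c)))))   [R2 at 1]
2. s(m(c, s(c), h(s(m(s(s(a)), s(s(c)), c)))))  →  s(h(s(m(s(s(a)), s(s(c)), c))))   [R6 at 1]
3. s(h(s(m(s(s(a)), s(s(c)), c))))  →  s(s(m(s(s(a)), s(s(c)), c)))   [R2 at 1]
4. s(s(m(s(s(a)), s(s(c)), c)))  →  s(s(c))   [R1 at 1.1]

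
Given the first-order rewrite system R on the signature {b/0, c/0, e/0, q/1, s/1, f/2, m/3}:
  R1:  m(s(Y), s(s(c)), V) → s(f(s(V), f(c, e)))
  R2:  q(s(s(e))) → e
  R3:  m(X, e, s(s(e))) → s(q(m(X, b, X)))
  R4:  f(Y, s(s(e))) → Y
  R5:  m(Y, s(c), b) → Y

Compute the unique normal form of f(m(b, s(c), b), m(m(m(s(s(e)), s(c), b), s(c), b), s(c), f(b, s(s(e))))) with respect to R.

1. f(m(b, s(c), b), m(m(m(s(s(e)), s(c), b), s(c), b), s(c), f(b, s(s(e)))))  →  f(b, m(m(m(s(s(e)), s(c), b), s(c), b), s(c), f(b, s(s(e)))))   [R5 at 1]
2. f(b, m(m(m(s(s(e)), s(c), b), s(c), b), s(c), f(b, s(s(e)))))  →  f(b, m(m(s(s(e)), s(c), b), s(c), f(b, s(s(e)))))   [R5 at 2.1]
3. f(b, m(m(s(s(e)), s(c), b), s(c), f(b, s(s(e)))))  →  f(b, m(s(s(e)), s(c), f(b, s(s(e)))))   [R5 at 2.1]
4. f(b, m(s(s(e)), s(c), f(b, s(s(e)))))  →  f(b, m(s(s(e)), s(c), b))   [R4 at 2.3]
5. f(b, m(s(s(e)), s(c), b))  →  f(b, s(s(e)))   [R5 at 2]
6. f(b, s(s(e)))  →  b   [R4 at ε]

b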